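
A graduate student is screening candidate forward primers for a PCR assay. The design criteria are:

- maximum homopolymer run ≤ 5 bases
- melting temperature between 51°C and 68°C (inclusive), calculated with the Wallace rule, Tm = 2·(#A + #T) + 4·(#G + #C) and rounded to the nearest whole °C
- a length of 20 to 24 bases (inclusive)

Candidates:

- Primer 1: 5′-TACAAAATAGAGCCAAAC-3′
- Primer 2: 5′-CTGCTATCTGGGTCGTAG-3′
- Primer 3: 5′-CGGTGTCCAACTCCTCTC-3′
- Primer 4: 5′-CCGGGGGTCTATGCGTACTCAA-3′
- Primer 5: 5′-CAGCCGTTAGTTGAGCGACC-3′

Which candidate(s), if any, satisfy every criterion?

Primer 5 only.

Primer 1 (18 nt, A=10 T=2 G=2 C=4): longest run = 4 ✓; Tm = 2·12 + 4·6 = 48°C, outside 51–68°C ✗; length 18, outside 20–24 ✗ — fails.
Primer 2 (18 nt, A=2 T=6 G=6 C=4): longest run = 3 ✓; Tm = 2·8 + 4·10 = 56°C ✓; length 18, outside 20–24 ✗ — fails.
Primer 3 (18 nt, A=2 T=5 G=3 C=8): longest run = 2 ✓; Tm = 2·7 + 4·11 = 58°C ✓; length 18, outside 20–24 ✗ — fails.
Primer 4 (22 nt, A=4 T=5 G=7 C=6): longest run = 5 ✓; Tm = 2·9 + 4·13 = 70°C, outside 51–68°C ✗; length 22 ✓ — fails.
Primer 5 (20 nt, A=4 T=4 G=6 C=6): longest run = 2 ✓; Tm = 2·8 + 4·12 = 64°C ✓; length 20 ✓ — passes.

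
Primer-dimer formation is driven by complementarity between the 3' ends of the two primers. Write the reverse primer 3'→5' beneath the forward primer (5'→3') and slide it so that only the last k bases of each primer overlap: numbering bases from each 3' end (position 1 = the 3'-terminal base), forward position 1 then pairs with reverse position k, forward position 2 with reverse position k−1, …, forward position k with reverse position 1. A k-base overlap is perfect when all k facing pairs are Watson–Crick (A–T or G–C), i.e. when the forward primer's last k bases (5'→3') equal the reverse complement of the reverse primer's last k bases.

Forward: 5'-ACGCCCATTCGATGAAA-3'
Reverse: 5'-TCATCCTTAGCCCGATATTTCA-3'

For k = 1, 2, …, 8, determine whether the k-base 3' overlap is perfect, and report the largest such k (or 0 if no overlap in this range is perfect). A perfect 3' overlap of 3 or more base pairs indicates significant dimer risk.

Last 8 bases (5'→3') — forward …CGATGAAA, reverse …ATATTTCA.
Reverse complement of the reverse primer's last 8 bases: TGAAATAT; its first k bases are the reverse complement of the reverse primer's last k bases, so a perfect k-base overlap needs the forward primer's last k bases to equal them.
Comparing (forward last k vs required): k=1: A vs T ✗; k=2: AA vs TG ✗; k=3: AAA vs TGA ✗; k=4: GAAA vs TGAA ✗; k=5: TGAAA vs TGAAA ✓; k=6: ATGAAA vs TGAAAT ✗; k=7: GATGAAA vs TGAAATA ✗; k=8: CGATGAAA vs TGAAATAT ✗.
Only k = 5 is perfect, so the longest perfect 3' overlap is 5.

Longest perfect overlap: 5 complementary base pairs; significant dimer risk (threshold 3).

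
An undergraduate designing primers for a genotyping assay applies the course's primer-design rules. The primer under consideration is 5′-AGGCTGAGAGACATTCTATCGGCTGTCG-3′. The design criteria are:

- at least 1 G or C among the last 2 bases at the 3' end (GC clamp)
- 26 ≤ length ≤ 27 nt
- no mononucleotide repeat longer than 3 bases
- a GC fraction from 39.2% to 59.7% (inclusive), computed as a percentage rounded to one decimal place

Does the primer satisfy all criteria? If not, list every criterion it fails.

Base counts: A=6, T=7, G=9, C=6 (length 28).
GC clamp: 3' end CG has 2 G/C ✓
length: length 28, outside 26–27 ✗
homopolymer run: longest run = 2 ✓
GC content: GC 15/28 = 53.6% ✓

Fails: length.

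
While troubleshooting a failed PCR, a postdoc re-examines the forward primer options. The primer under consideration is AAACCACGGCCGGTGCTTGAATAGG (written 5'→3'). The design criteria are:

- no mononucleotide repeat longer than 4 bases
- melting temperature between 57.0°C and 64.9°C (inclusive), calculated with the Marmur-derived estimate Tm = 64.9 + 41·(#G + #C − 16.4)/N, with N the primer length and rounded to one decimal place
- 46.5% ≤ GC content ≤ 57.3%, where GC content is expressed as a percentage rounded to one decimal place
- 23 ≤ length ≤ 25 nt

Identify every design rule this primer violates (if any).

Meets all criteria.

Base counts: A=7, T=4, G=8, C=6 (length 25).
homopolymer run: longest run = 3 ✓
Tm: Tm = 64.9 + 41·(14 − 16.4)/25 = 61.0°C ✓
GC content: GC 14/25 = 56.0% ✓
length: length 25 ✓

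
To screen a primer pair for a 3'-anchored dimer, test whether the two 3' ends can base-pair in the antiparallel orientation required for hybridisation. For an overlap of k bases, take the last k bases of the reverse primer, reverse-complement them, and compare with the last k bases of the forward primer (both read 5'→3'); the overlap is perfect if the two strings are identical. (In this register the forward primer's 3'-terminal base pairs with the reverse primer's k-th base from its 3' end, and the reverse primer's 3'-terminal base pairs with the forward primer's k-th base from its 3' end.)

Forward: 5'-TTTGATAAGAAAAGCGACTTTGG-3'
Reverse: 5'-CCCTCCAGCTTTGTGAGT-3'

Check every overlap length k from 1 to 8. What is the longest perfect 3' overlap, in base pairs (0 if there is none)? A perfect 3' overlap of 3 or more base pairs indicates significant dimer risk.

Last 8 bases (5'→3') — forward …GACTTTGG, reverse …TTGTGAGT.
Reverse complement of the reverse primer's last 8 bases: ACTCACAA; its first k bases are the reverse complement of the reverse primer's last k bases, so a perfect k-base overlap needs the forward primer's last k bases to equal them.
Comparing (forward last k vs required): k=1: G vs A ✗; k=2: GG vs AC ✗; k=3: TGG vs ACT ✗; k=4: TTGG vs ACTC ✗; k=5: TTTGG vs ACTCA ✗; k=6: CTTTGG vs ACTCAC ✗; k=7: ACTTTGG vs ACTCACA ✗; k=8: GACTTTGG vs ACTCACAA ✗.
No overlap length from 1 to 8 is perfect, so the longest perfect 3' overlap is 0.

Longest perfect overlap: 0 complementary base pairs; below the dimer-risk threshold (threshold 3).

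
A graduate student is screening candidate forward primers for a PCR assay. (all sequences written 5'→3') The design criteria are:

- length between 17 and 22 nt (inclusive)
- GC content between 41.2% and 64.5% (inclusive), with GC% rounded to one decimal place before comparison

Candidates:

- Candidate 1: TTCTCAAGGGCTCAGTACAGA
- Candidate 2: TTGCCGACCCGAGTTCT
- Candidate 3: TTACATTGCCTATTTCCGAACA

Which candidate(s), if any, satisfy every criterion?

Candidate 1 (21 nt, A=6 T=5 G=5 C=5): length 21 ✓; GC 10/21 = 47.6% ✓ — passes.
Candidate 2 (17 nt, A=2 T=5 G=4 C=6): length 17 ✓; GC 10/17 = 58.8% ✓ — passes.
Candidate 3 (22 nt, A=6 T=8 G=2 C=6): length 22 ✓; GC 8/22 = 36.4%, outside 41.2–64.5% ✗ — fails.

Candidate 1 and Candidate 2.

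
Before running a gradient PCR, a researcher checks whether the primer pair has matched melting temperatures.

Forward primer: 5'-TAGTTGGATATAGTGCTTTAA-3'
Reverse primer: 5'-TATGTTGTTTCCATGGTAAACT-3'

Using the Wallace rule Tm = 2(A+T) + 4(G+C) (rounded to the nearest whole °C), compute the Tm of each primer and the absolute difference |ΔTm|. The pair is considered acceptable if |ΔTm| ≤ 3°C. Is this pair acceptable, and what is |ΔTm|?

|ΔTm| = 4°C; the pair is not acceptable.

Forward: A=6 T=9 G=5 C=1 → Tm = 2·15 + 4·6 = 54°C.
Reverse: A=5 T=10 G=4 C=3 → Tm = 2·15 + 4·7 = 58°C.
|ΔTm| = |54 − 58| = 4°C, > 3°C.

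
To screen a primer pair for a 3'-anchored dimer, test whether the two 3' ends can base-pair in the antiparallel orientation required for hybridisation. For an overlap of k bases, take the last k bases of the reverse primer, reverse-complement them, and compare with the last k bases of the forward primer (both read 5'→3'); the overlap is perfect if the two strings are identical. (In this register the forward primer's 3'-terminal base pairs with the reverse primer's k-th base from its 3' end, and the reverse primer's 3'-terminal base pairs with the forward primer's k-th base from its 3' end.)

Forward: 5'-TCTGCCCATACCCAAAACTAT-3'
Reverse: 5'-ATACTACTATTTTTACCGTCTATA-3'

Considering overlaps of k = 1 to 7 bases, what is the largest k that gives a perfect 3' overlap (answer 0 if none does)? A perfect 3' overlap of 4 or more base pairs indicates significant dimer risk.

Longest perfect overlap: 3 complementary base pairs; below the dimer-risk threshold (threshold 4).

Last 7 bases (5'→3') — forward …AAACTAT, reverse …GTCTATA.
Reverse complement of the reverse primer's last 7 bases: TATAGAC; its first k bases are the reverse complement of the reverse primer's last k bases, so a perfect k-base overlap needs the forward primer's last k bases to equal them.
Comparing (forward last k vs required): k=1: T vs T ✓; k=2: AT vs TA ✗; k=3: TAT vs TAT ✓; k=4: CTAT vs TATA ✗; k=5: ACTAT vs TATAG ✗; k=6: AACTAT vs TATAGA ✗; k=7: AAACTAT vs TATAGAC ✗.
Perfect overlaps at k = 1, 3; the largest is 3.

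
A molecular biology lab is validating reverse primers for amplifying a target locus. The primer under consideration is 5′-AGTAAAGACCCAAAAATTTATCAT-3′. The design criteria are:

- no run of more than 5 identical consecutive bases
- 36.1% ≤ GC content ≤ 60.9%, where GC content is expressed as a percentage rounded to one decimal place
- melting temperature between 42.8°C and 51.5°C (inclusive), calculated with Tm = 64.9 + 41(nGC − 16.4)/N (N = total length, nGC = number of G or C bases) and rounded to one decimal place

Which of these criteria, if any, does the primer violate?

Fails: GC content.

Base counts: A=12, T=6, G=2, C=4 (length 24).
homopolymer run: longest run = 5 ✓
GC content: GC 6/24 = 25.0%, outside 36.1–60.9% ✗
Tm: Tm = 64.9 + 41·(6 − 16.4)/24 = 47.1°C ✓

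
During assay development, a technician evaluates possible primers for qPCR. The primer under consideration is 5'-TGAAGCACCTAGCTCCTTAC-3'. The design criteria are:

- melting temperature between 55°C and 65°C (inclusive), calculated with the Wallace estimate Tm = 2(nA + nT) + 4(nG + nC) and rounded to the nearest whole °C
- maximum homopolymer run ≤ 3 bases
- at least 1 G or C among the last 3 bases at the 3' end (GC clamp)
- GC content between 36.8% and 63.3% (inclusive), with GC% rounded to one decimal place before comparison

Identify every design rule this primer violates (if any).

Base counts: A=5, T=5, G=3, C=7 (length 20).
Tm: Tm = 2·10 + 4·10 = 60°C ✓
homopolymer run: longest run = 2 ✓
GC clamp: 3' end TAC has 1 G/C ✓
GC content: GC 10/20 = 50.0% ✓

Meets all criteria.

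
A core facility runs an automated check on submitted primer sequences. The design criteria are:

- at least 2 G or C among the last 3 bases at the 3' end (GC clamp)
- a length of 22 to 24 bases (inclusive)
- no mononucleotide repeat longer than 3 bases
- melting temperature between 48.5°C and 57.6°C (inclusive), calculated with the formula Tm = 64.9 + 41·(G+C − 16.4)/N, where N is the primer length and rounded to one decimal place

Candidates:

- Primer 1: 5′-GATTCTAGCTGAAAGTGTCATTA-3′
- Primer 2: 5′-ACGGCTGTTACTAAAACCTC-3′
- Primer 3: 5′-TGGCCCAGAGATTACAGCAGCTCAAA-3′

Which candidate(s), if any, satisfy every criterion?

None of the candidates satisfy all criteria.

Primer 1 (23 nt, A=7 T=8 G=5 C=3): 3' end TTA has 0 G/C, need ≥2 ✗; length 23 ✓; longest run = 3 ✓; Tm = 64.9 + 41·(8 − 16.4)/23 = 49.9°C ✓ — fails.
Primer 2 (20 nt, A=6 T=5 G=3 C=6): 3' end CTC has 2 G/C ✓; length 20, outside 22–24 ✗; longest run = 4, exceeds 3 ✗; Tm = 64.9 + 41·(9 − 16.4)/20 = 49.7°C ✓ — fails.
Primer 3 (26 nt, A=9 T=4 G=6 C=7): 3' end AAA has 0 G/C, need ≥2 ✗; length 26, outside 22–24 ✗; longest run = 3 ✓; Tm = 64.9 + 41·(13 − 16.4)/26 = 59.5°C, outside 48.5–57.6°C ✗ — fails.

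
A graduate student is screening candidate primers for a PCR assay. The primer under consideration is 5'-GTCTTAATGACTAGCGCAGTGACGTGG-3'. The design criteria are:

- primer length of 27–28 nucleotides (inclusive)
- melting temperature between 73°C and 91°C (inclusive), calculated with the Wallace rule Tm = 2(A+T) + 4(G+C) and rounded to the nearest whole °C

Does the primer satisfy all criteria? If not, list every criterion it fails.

Base counts: A=6, T=7, G=9, C=5 (length 27).
length: length 27 ✓
Tm: Tm = 2·13 + 4·14 = 82°C ✓

Meets all criteria.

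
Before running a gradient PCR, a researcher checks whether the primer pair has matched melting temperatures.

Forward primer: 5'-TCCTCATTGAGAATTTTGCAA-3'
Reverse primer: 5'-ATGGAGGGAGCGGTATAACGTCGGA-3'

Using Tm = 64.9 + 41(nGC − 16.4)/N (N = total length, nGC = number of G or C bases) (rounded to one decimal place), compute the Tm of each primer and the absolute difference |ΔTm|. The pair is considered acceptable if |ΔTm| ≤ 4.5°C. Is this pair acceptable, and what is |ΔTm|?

Forward: G+C = 7, N = 21 → Tm = 64.9 + 41·(7 − 16.4)/21 = 46.5°C.
Reverse: G+C = 14, N = 25 → Tm = 64.9 + 41·(14 − 16.4)/25 = 61.0°C.
|ΔTm| = |46.5 − 61.0| = 14.5°C, > 4.5°C.

|ΔTm| = 14.5°C; the pair is not acceptable.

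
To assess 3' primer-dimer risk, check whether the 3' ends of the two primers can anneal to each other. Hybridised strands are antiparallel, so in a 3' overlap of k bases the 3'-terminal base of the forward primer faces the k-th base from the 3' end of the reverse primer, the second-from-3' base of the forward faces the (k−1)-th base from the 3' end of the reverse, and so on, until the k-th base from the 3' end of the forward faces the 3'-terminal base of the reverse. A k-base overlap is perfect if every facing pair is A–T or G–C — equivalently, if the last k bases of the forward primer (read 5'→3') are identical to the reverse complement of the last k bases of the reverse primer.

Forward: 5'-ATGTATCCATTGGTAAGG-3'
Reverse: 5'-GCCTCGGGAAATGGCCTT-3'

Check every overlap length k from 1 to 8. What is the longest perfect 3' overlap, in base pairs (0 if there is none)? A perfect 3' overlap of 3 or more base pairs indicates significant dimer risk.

Longest perfect overlap: 4 complementary base pairs; significant dimer risk (threshold 3).

Last 8 bases (5'→3') — forward …TGGTAAGG, reverse …ATGGCCTT.
Reverse complement of the reverse primer's last 8 bases: AAGGCCAT; its first k bases are the reverse complement of the reverse primer's last k bases, so a perfect k-base overlap needs the forward primer's last k bases to equal them.
Comparing (forward last k vs required): k=1: G vs A ✗; k=2: GG vs AA ✗; k=3: AGG vs AAG ✗; k=4: AAGG vs AAGG ✓; k=5: TAAGG vs AAGGC ✗; k=6: GTAAGG vs AAGGCC ✗; k=7: GGTAAGG vs AAGGCCA ✗; k=8: TGGTAAGG vs AAGGCCAT ✗.
Only k = 4 is perfect, so the longest perfect 3' overlap is 4.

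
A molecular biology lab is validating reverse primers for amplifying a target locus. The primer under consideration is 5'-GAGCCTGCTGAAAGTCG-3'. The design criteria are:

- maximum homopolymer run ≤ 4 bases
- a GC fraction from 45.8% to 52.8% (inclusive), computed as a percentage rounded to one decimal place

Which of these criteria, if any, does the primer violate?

Base counts: A=4, T=3, G=6, C=4 (length 17).
homopolymer run: longest run = 3 ✓
GC content: GC 10/17 = 58.8%, outside 45.8–52.8% ✗

Fails: GC content.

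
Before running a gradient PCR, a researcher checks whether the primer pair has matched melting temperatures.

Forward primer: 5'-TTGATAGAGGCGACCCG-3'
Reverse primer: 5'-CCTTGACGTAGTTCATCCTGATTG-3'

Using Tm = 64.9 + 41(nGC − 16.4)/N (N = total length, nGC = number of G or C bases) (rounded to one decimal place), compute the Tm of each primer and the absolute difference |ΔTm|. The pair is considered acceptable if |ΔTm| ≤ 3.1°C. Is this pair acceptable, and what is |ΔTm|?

Forward: G+C = 10, N = 17 → Tm = 64.9 + 41·(10 − 16.4)/17 = 49.5°C.
Reverse: G+C = 11, N = 24 → Tm = 64.9 + 41·(11 − 16.4)/24 = 55.7°C.
|ΔTm| = |49.5 − 55.7| = 6.2°C, > 3.1°C.

|ΔTm| = 6.2°C; the pair is not acceptable.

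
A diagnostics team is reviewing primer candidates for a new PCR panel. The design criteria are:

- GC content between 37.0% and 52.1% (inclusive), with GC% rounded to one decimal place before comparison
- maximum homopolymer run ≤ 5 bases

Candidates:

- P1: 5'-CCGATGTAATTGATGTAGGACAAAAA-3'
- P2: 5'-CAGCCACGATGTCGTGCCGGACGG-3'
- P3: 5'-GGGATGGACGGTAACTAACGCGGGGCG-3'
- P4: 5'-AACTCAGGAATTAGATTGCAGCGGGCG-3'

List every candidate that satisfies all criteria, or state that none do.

P1 (26 nt, A=11 T=6 G=6 C=3): GC 9/26 = 34.6%, outside 37.0–52.1% ✗; longest run = 5 ✓ — fails.
P2 (24 nt, A=4 T=3 G=9 C=8): GC 17/24 = 70.8%, outside 37.0–52.1% ✗; longest run = 2 ✓ — fails.
P3 (27 nt, A=6 T=3 G=13 C=5): GC 18/27 = 66.7%, outside 37.0–52.1% ✗; longest run = 4 ✓ — fails.
P4 (27 nt, A=8 T=5 G=9 C=5): GC 14/27 = 51.9% ✓; longest run = 3 ✓ — passes.

P4 only.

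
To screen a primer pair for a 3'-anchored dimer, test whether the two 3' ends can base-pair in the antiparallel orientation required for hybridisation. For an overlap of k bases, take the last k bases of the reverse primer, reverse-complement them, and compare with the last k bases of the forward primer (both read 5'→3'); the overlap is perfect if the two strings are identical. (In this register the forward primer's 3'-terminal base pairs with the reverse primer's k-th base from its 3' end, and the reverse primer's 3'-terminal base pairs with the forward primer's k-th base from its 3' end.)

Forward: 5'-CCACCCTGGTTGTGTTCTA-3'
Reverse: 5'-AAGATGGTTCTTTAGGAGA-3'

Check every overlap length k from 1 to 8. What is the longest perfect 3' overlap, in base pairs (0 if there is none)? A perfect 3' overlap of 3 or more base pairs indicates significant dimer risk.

Last 8 bases (5'→3') — forward …GTGTTCTA, reverse …TTAGGAGA.
Reverse complement of the reverse primer's last 8 bases: TCTCCTAA; its first k bases are the reverse complement of the reverse primer's last k bases, so a perfect k-base overlap needs the forward primer's last k bases to equal them.
Comparing (forward last k vs required): k=1: A vs T ✗; k=2: TA vs TC ✗; k=3: CTA vs TCT ✗; k=4: TCTA vs TCTC ✗; k=5: TTCTA vs TCTCC ✗; k=6: GTTCTA vs TCTCCT ✗; k=7: TGTTCTA vs TCTCCTA ✗; k=8: GTGTTCTA vs TCTCCTAA ✗.
No overlap length from 1 to 8 is perfect, so the longest perfect 3' overlap is 0.

Longest perfect overlap: 0 complementary base pairs; below the dimer-risk threshold (threshold 3).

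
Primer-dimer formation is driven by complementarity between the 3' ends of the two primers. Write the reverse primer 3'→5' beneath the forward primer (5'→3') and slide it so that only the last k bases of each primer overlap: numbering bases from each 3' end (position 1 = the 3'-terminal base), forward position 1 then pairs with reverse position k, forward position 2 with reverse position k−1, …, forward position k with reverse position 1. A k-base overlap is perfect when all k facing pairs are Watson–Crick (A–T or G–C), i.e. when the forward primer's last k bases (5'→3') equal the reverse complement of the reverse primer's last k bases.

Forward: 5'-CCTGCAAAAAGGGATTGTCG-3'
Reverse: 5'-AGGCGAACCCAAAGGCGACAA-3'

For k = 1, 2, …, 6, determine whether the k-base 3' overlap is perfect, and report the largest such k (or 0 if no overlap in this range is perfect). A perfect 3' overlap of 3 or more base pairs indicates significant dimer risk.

Longest perfect overlap: 6 complementary base pairs; significant dimer risk (threshold 3).

Last 6 bases (5'→3') — forward …TTGTCG, reverse …CGACAA.
Reverse complement of the reverse primer's last 6 bases: TTGTCG; its first k bases are the reverse complement of the reverse primer's last k bases, so a perfect k-base overlap needs the forward primer's last k bases to equal them.
Comparing (forward last k vs required): k=1: G vs T ✗; k=2: CG vs TT ✗; k=3: TCG vs TTG ✗; k=4: GTCG vs TTGT ✗; k=5: TGTCG vs TTGTC ✗; k=6: TTGTCG vs TTGTCG ✓.
Only k = 6 is perfect, so the longest perfect 3' overlap is 6.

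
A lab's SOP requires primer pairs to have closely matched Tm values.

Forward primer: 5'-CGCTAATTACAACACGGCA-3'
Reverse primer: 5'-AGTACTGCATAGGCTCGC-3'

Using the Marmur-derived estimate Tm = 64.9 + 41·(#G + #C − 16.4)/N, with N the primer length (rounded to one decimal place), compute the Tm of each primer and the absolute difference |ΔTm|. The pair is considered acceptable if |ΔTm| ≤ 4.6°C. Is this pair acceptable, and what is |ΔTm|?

|ΔTm| = 1.4°C; the pair is acceptable.

Forward: G+C = 9, N = 19 → Tm = 64.9 + 41·(9 − 16.4)/19 = 48.9°C.
Reverse: G+C = 10, N = 18 → Tm = 64.9 + 41·(10 − 16.4)/18 = 50.3°C.
|ΔTm| = |48.9 − 50.3| = 1.4°C, ≤ 4.6°C.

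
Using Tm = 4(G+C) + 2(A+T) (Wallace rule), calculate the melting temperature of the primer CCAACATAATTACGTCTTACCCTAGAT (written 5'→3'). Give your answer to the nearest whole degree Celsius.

74°C

Base counts: A=9, T=8, G=2, C=8 (length 27).
Tm = 2·(9+8) + 4·(2+8) = 2·17 + 4·10 = 34 + 40 = 74°C.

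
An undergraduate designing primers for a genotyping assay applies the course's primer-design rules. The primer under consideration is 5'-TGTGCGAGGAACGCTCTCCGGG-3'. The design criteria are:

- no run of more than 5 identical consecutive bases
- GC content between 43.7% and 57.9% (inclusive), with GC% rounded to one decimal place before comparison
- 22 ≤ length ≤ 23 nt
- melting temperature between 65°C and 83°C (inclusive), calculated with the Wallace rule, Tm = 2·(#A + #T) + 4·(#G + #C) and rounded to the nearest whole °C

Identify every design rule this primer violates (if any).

Fails: GC content.

Base counts: A=3, T=4, G=9, C=6 (length 22).
homopolymer run: longest run = 3 ✓
GC content: GC 15/22 = 68.2%, outside 43.7–57.9% ✗
length: length 22 ✓
Tm: Tm = 2·7 + 4·15 = 74°C ✓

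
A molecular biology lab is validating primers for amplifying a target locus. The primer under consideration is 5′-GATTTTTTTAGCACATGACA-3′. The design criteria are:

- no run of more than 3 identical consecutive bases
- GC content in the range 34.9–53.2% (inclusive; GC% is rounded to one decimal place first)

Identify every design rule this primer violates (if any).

Fails: homopolymer run, GC content.

Base counts: A=6, T=8, G=3, C=3 (length 20).
homopolymer run: longest run = 7, exceeds 3 ✗
GC content: GC 6/20 = 30.0%, outside 34.9–53.2% ✗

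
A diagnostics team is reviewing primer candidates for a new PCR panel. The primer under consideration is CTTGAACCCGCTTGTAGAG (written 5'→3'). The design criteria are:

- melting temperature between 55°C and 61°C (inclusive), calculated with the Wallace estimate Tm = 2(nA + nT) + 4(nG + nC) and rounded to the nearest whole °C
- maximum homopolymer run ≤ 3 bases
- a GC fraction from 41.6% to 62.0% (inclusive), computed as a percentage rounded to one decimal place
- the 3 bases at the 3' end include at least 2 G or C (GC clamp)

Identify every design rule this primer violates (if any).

Meets all criteria.

Base counts: A=4, T=5, G=5, C=5 (length 19).
Tm: Tm = 2·9 + 4·10 = 58°C ✓
homopolymer run: longest run = 3 ✓
GC content: GC 10/19 = 52.6% ✓
GC clamp: 3' end GAG has 2 G/C ✓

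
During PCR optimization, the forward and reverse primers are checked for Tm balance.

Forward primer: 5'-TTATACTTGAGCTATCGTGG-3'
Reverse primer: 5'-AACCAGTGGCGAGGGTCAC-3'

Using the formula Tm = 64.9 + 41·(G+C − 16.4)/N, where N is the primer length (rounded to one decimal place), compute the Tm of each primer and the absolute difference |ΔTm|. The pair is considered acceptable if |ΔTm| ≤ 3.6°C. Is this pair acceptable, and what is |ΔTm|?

Forward: G+C = 8, N = 20 → Tm = 64.9 + 41·(8 − 16.4)/20 = 47.7°C.
Reverse: G+C = 12, N = 19 → Tm = 64.9 + 41·(12 − 16.4)/19 = 55.4°C.
|ΔTm| = |47.7 − 55.4| = 7.7°C, > 3.6°C.

|ΔTm| = 7.7°C; the pair is not acceptable.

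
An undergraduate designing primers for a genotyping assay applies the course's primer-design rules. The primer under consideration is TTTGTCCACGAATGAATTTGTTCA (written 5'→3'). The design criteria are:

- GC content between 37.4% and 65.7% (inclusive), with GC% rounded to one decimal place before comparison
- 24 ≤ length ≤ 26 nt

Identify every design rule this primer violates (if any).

Fails: GC content.

Base counts: A=6, T=10, G=4, C=4 (length 24).
GC content: GC 8/24 = 33.3%, outside 37.4–65.7% ✗
length: length 24 ✓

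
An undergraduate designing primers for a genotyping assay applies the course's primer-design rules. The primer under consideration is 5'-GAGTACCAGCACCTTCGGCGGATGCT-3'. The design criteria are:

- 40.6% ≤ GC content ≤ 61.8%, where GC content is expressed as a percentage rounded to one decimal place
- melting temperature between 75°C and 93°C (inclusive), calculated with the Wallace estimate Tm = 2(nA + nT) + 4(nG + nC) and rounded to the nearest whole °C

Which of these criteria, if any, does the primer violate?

Base counts: A=5, T=5, G=8, C=8 (length 26).
GC content: GC 16/26 = 61.5% ✓
Tm: Tm = 2·10 + 4·16 = 84°C ✓

Meets all criteria.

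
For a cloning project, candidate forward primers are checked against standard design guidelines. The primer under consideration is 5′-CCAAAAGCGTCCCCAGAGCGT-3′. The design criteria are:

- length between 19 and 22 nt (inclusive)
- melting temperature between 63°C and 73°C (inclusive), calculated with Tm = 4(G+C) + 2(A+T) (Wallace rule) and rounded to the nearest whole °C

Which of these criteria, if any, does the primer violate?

Meets all criteria.

Base counts: A=6, T=2, G=5, C=8 (length 21).
length: length 21 ✓
Tm: Tm = 2·8 + 4·13 = 68°C ✓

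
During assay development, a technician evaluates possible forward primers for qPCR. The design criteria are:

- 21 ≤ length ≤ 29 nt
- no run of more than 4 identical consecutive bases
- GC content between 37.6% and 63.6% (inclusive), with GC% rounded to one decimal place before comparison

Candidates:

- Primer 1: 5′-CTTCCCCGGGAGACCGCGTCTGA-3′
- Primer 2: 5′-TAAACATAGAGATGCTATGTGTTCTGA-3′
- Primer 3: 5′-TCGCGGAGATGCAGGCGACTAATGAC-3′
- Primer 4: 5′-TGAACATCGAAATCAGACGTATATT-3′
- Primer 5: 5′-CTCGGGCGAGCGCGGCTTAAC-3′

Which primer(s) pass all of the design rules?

Primer 1 (23 nt, A=3 T=4 G=7 C=9): length 23 ✓; longest run = 4 ✓; GC 16/23 = 69.6%, outside 37.6–63.6% ✗ — fails.
Primer 2 (27 nt, A=9 T=9 G=6 C=3): length 27 ✓; longest run = 3 ✓; GC 9/27 = 33.3%, outside 37.6–63.6% ✗ — fails.
Primer 3 (26 nt, A=7 T=4 G=9 C=6): length 26 ✓; longest run = 2 ✓; GC 15/26 = 57.7% ✓ — passes.
Primer 4 (25 nt, A=10 T=7 G=4 C=4): length 25 ✓; longest run = 3 ✓; GC 8/25 = 32.0%, outside 37.6–63.6% ✗ — fails.
Primer 5 (21 nt, A=3 T=3 G=8 C=7): length 21 ✓; longest run = 3 ✓; GC 15/21 = 71.4%, outside 37.6–63.6% ✗ — fails.

Primer 3 only.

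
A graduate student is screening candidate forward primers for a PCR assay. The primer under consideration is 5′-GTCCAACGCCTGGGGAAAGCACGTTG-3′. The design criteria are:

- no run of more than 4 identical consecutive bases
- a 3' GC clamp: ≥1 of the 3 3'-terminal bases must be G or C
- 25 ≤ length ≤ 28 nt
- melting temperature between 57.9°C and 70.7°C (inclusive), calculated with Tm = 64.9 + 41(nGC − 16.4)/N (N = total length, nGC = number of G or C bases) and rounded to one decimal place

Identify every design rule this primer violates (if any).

Meets all criteria.

Base counts: A=6, T=4, G=9, C=7 (length 26).
homopolymer run: longest run = 4 ✓
GC clamp: 3' end TTG has 1 G/C ✓
length: length 26 ✓
Tm: Tm = 64.9 + 41·(16 − 16.4)/26 = 64.3°C ✓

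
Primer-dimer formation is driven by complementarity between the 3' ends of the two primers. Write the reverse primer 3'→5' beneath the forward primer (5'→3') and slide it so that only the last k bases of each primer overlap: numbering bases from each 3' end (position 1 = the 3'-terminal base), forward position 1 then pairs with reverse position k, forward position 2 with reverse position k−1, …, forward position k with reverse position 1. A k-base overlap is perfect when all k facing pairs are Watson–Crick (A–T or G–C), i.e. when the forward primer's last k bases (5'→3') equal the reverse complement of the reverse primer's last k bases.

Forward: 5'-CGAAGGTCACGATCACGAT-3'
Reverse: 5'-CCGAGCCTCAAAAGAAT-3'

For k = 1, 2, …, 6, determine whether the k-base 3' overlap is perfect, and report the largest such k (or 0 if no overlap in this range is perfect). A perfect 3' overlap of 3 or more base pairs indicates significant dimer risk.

Longest perfect overlap: 2 complementary base pairs; below the dimer-risk threshold (threshold 3).

Last 6 bases (5'→3') — forward …CACGAT, reverse …AAGAAT.
Reverse complement of the reverse primer's last 6 bases: ATTCTT; its first k bases are the reverse complement of the reverse primer's last k bases, so a perfect k-base overlap needs the forward primer's last k bases to equal them.
Comparing (forward last k vs required): k=1: T vs A ✗; k=2: AT vs AT ✓; k=3: GAT vs ATT ✗; k=4: CGAT vs ATTC ✗; k=5: ACGAT vs ATTCT ✗; k=6: CACGAT vs ATTCTT ✗.
Only k = 2 is perfect, so the longest perfect 3' overlap is 2.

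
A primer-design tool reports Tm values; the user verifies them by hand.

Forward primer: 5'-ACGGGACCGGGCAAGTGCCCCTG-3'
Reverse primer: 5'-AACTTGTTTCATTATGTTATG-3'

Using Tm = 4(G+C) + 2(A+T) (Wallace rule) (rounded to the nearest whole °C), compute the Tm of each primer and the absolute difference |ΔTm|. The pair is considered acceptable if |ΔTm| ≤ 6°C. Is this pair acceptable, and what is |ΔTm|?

Forward: A=4 T=2 G=9 C=8 → Tm = 2·6 + 4·17 = 80°C.
Reverse: A=5 T=11 G=3 C=2 → Tm = 2·16 + 4·5 = 52°C.
|ΔTm| = |80 − 52| = 28°C, > 6°C.

|ΔTm| = 28°C; the pair is not acceptable.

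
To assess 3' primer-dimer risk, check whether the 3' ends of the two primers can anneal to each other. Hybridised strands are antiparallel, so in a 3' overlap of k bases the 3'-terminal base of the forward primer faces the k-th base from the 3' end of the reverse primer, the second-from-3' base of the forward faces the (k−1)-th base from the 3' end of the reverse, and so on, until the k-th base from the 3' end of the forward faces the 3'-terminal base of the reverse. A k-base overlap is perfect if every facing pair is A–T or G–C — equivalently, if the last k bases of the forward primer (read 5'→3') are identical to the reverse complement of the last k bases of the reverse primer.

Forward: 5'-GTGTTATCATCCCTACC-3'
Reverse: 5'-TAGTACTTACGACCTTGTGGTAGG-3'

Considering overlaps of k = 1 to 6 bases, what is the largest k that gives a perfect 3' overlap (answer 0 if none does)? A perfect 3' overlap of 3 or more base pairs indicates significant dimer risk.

Last 6 bases (5'→3') — forward …CCTACC, reverse …GGTAGG.
Reverse complement of the reverse primer's last 6 bases: CCTACC; its first k bases are the reverse complement of the reverse primer's last k bases, so a perfect k-base overlap needs the forward primer's last k bases to equal them.
Comparing (forward last k vs required): k=1: C vs C ✓; k=2: CC vs CC ✓; k=3: ACC vs CCT ✗; k=4: TACC vs CCTA ✗; k=5: CTACC vs CCTAC ✗; k=6: CCTACC vs CCTACC ✓.
Perfect overlaps at k = 1, 2, 6; the largest is 6.

Longest perfect overlap: 6 complementary base pairs; significant dimer risk (threshold 3).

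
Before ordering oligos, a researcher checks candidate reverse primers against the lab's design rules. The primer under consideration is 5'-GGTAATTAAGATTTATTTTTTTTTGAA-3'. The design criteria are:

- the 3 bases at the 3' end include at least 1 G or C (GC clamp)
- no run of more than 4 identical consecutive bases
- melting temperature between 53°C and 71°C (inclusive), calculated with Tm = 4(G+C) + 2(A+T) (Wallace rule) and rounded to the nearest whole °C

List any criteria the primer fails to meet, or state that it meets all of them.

Fails: homopolymer run.

Base counts: A=8, T=15, G=4, C=0 (length 27).
GC clamp: 3' end GAA has 1 G/C ✓
homopolymer run: longest run = 9, exceeds 4 ✗
Tm: Tm = 2·23 + 4·4 = 62°C ✓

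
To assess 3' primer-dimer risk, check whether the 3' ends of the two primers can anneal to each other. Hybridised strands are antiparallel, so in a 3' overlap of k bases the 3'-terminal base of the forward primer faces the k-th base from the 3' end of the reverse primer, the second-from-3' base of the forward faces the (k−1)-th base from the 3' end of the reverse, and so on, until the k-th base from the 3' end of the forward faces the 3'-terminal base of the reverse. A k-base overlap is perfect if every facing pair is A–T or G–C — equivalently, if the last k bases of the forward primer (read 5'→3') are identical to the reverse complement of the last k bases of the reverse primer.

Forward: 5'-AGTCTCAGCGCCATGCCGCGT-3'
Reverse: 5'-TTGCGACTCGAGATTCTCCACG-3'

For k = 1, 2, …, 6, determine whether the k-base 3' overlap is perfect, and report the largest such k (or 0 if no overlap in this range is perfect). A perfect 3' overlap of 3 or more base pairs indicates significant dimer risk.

Longest perfect overlap: 3 complementary base pairs; significant dimer risk (threshold 3).

Last 6 bases (5'→3') — forward …CCGCGT, reverse …TCCACG.
Reverse complement of the reverse primer's last 6 bases: CGTGGA; its first k bases are the reverse complement of the reverse primer's last k bases, so a perfect k-base overlap needs the forward primer's last k bases to equal them.
Comparing (forward last k vs required): k=1: T vs C ✗; k=2: GT vs CG ✗; k=3: CGT vs CGT ✓; k=4: GCGT vs CGTG ✗; k=5: CGCGT vs CGTGG ✗; k=6: CCGCGT vs CGTGGA ✗.
Only k = 3 is perfect, so the longest perfect 3' overlap is 3.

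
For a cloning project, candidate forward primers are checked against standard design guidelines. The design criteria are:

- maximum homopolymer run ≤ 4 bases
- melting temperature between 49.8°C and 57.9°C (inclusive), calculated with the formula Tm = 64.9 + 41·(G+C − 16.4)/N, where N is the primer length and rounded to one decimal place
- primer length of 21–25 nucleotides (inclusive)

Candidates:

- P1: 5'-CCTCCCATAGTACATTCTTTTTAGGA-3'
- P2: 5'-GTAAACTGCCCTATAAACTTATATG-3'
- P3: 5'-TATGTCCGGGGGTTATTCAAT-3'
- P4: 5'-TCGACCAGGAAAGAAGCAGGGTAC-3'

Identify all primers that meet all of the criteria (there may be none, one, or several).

P1 (26 nt, A=6 T=10 G=3 C=7): longest run = 5, exceeds 4 ✗; Tm = 64.9 + 41·(10 − 16.4)/26 = 54.8°C ✓; length 26, outside 21–25 ✗ — fails.
P2 (25 nt, A=9 T=8 G=3 C=5): longest run = 3 ✓; Tm = 64.9 + 41·(8 − 16.4)/25 = 51.1°C ✓; length 25 ✓ — passes.
P3 (21 nt, A=4 T=8 G=6 C=3): longest run = 5, exceeds 4 ✗; Tm = 64.9 + 41·(9 − 16.4)/21 = 50.5°C ✓; length 21 ✓ — fails.
P4 (24 nt, A=9 T=2 G=8 C=5): longest run = 3 ✓; Tm = 64.9 + 41·(13 − 16.4)/24 = 59.1°C, outside 49.8–57.9°C ✗; length 24 ✓ — fails.

P2 only.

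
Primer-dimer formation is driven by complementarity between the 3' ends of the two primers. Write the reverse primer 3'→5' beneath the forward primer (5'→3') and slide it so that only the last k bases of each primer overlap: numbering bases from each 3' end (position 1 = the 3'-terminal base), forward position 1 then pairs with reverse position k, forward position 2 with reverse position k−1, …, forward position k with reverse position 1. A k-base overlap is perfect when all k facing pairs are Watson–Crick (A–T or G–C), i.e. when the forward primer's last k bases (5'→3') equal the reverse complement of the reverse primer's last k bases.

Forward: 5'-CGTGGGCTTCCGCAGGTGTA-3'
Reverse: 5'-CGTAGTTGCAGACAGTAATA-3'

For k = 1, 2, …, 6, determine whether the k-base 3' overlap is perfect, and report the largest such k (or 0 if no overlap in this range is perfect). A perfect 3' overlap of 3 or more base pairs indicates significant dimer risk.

Longest perfect overlap: 2 complementary base pairs; below the dimer-risk threshold (threshold 3).

Last 6 bases (5'→3') — forward …GGTGTA, reverse …GTAATA.
Reverse complement of the reverse primer's last 6 bases: TATTAC; its first k bases are the reverse complement of the reverse primer's last k bases, so a perfect k-base overlap needs the forward primer's last k bases to equal them.
Comparing (forward last k vs required): k=1: A vs T ✗; k=2: TA vs TA ✓; k=3: GTA vs TAT ✗; k=4: TGTA vs TATT ✗; k=5: GTGTA vs TATTA ✗; k=6: GGTGTA vs TATTAC ✗.
Only k = 2 is perfect, so the longest perfect 3' overlap is 2.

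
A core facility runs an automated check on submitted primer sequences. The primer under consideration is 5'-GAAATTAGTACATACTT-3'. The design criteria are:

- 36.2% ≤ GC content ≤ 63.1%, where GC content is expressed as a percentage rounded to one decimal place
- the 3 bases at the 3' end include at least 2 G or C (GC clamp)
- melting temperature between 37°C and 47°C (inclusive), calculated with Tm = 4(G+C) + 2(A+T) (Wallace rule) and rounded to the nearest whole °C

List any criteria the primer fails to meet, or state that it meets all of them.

Base counts: A=7, T=6, G=2, C=2 (length 17).
GC content: GC 4/17 = 23.5%, outside 36.2–63.1% ✗
GC clamp: 3' end CTT has 1 G/C, need ≥2 ✗
Tm: Tm = 2·13 + 4·4 = 42°C ✓

Fails: GC content, GC clamp.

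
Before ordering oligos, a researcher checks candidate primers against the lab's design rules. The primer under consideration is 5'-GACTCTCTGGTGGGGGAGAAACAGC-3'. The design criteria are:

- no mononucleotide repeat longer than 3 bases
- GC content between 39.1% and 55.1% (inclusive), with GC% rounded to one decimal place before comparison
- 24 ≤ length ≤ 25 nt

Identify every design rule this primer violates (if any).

Fails: homopolymer run, GC content.

Base counts: A=6, T=4, G=10, C=5 (length 25).
homopolymer run: longest run = 5, exceeds 3 ✗
GC content: GC 15/25 = 60.0%, outside 39.1–55.1% ✗
length: length 25 ✓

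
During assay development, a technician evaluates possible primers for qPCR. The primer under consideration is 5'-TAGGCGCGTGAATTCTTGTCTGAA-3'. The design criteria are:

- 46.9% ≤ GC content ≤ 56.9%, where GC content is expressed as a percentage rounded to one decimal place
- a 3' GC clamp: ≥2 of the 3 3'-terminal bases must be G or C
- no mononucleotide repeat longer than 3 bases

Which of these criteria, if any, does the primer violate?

Fails: GC content, GC clamp.

Base counts: A=5, T=8, G=7, C=4 (length 24).
GC content: GC 11/24 = 45.8%, outside 46.9–56.9% ✗
GC clamp: 3' end GAA has 1 G/C, need ≥2 ✗
homopolymer run: longest run = 2 ✓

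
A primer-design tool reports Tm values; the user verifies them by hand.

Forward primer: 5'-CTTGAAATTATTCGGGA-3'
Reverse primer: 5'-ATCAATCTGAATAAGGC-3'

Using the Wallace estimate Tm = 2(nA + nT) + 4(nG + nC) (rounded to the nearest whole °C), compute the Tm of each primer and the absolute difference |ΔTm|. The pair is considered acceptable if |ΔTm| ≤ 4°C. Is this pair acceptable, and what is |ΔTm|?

|ΔTm| = 0°C; the pair is acceptable.

Forward: A=5 T=6 G=4 C=2 → Tm = 2·11 + 4·6 = 46°C.
Reverse: A=7 T=4 G=3 C=3 → Tm = 2·11 + 4·6 = 46°C.
|ΔTm| = |46 − 46| = 0°C, ≤ 4°C.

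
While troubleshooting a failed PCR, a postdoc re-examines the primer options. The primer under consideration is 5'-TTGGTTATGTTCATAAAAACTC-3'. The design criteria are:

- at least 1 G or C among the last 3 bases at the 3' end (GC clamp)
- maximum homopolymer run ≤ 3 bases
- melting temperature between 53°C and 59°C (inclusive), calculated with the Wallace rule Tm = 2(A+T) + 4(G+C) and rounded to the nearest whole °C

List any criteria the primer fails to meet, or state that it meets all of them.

Fails: homopolymer run.

Base counts: A=7, T=9, G=3, C=3 (length 22).
GC clamp: 3' end CTC has 2 G/C ✓
homopolymer run: longest run = 5, exceeds 3 ✗
Tm: Tm = 2·16 + 4·6 = 56°C ✓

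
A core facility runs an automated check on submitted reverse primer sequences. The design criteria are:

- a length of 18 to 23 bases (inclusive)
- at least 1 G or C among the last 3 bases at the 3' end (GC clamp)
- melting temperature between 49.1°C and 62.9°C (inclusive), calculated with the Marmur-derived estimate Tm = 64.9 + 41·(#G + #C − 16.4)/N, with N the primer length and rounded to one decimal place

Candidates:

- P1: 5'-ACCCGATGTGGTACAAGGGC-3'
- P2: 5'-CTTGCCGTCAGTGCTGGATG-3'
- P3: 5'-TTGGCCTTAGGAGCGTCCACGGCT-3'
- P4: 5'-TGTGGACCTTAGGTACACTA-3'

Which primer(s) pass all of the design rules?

P1, P2 and P4.

P1 (20 nt, A=5 T=3 G=7 C=5): length 20 ✓; 3' end GGC has 3 G/C ✓; Tm = 64.9 + 41·(12 − 16.4)/20 = 55.9°C ✓ — passes.
P2 (20 nt, A=2 T=6 G=7 C=5): length 20 ✓; 3' end ATG has 1 G/C ✓; Tm = 64.9 + 41·(12 − 16.4)/20 = 55.9°C ✓ — passes.
P3 (24 nt, A=3 T=6 G=8 C=7): length 24, outside 18–23 ✗; 3' end GCT has 2 G/C ✓; Tm = 64.9 + 41·(15 − 16.4)/24 = 62.5°C ✓ — fails.
P4 (20 nt, A=5 T=6 G=5 C=4): length 20 ✓; 3' end CTA has 1 G/C ✓; Tm = 64.9 + 41·(9 − 16.4)/20 = 49.7°C ✓ — passes.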